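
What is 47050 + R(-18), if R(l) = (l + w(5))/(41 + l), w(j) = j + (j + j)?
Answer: 1082147/23 ≈ 47050.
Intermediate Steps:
w(j) = 3*j (w(j) = j + 2*j = 3*j)
R(l) = (15 + l)/(41 + l) (R(l) = (l + 3*5)/(41 + l) = (l + 15)/(41 + l) = (15 + l)/(41 + l))
47050 + R(-18) = 47050 + (15 - 18)/(41 - 18) = 47050 - 3/23 = 1082147/23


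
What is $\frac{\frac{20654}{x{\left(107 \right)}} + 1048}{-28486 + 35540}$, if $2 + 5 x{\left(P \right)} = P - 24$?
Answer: $\frac{94079}{285687} \approx 0.32931$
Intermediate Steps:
$x{\left(P \right)} = - \frac{26}{5} + \frac{P}{5}$ ($x{\left(P \right)} = - \frac{2}{5} + \frac{P - 24}{5} = - \frac{2}{5} + \frac{-24 + P}{5} = - \frac{2}{5} + \left(- \frac{24}{5} + \frac{P}{5}\right) = - \frac{26}{5} + \frac{P}{5}$)
$\frac{\frac{20654}{x{\left(107 \right)}} + 1048}{-28486 + 35540} = \frac{\frac{20654}{- \frac{26}{5} + \frac{1}{5} \cdot 107} + 1048}{-28486 + 35540} = \frac{\frac{20654}{- \frac{26}{5} + \frac{107}{5}} + 1048}{7054} = \left(\frac{20654}{\frac{81}{5}} + 1048\right) \frac{1}{7054} = \left(20654 \cdot \frac{5}{81} + 1048\right) \frac{1}{7054} = \left(\frac{103270}{81} + 1048\right) \frac{1}{7054} = \frac{188158}{81} \cdot \frac{1}{7054} = \frac{94079}{285687}$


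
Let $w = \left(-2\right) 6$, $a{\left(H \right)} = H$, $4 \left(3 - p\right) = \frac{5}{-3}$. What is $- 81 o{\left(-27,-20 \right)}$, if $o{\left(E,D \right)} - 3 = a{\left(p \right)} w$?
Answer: $3078$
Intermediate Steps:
$p = \frac{41}{12}$ ($p = 3 - \frac{5 \frac{1}{-3}}{4} = 3 - \frac{5 \left(- \frac{1}{3}\right)}{4} = 3 - - \frac{5}{12} = 3 + \frac{5}{12} = \frac{41}{12} \approx 3.4167$)
$w = -12$
$o{\left(E,D \right)} = -38$ ($o{\left(E,D \right)} = 3 + \frac{41}{12} \left(-12\right) = 3 - 41 = -38$)
$- 81 o{\left(-27,-20 \right)} = \left(-81\right) \left(-38\right) = 3078$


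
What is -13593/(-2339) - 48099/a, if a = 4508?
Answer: -51226317/10544212 ≈ -4.8582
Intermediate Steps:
-13593/(-2339) - 48099/a = -13593/(-2339) - 48099/4508 = -13593*(-1/2339) - 48099*1/4508 = 13593/2339 - 48099/4508 = -51226317/10544212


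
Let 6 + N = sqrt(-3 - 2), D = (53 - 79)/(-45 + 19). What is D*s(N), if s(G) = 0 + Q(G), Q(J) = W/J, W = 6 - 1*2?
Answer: -24/41 - 4*I*sqrt(5)/41 ≈ -0.58537 - 0.21815*I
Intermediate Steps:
D = 1 (D = -26/(-26) = -26*(-1/26) = 1)
W = 4 (W = 6 - 2 = 4)
Q(J) = 4/J
N = -6 + I*sqrt(5) (N = -6 + sqrt(-3 - 2) = -6 + sqrt(-5) = -6 + I*sqrt(5) ≈ -6.0 + 2.2361*I)
s(G) = 4/G (s(G) = 0 + 4/G = 4/G)
D*s(N) = 1*(4/(-6 + I*sqrt(5))) = 4/(-6 + I*sqrt(5))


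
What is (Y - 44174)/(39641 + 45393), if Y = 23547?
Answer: -20627/85034 ≈ -0.24257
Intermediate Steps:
(Y - 44174)/(39641 + 45393) = (23547 - 44174)/(39641 + 45393) = -20627/85034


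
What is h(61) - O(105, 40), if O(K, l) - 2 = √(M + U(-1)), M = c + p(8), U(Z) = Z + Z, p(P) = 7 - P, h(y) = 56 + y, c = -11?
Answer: 115 - I*√14 ≈ 115.0 - 3.7417*I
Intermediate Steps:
U(Z) = 2*Z
M = -12 (M = -11 + (7 - 1*8) = -11 + (7 - 8) = -11 - 1 = -12)
O(K, l) = 2 + I*√14 (O(K, l) = 2 + √(-12 + 2*(-1)) = 2 + √(-12 - 2) = 2 + √(-14) = 2 + I*√14)
h(61) - O(105, 40) = (56 + 61) - (2 + I*√14) = 117 + (-2 - I*√14) = 115 - I*√14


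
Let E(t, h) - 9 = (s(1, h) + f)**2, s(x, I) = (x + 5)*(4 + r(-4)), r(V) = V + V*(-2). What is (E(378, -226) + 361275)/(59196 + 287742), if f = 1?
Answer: 363685/346938 ≈ 1.0483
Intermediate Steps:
r(V) = -V (r(V) = V - 2*V = -V)
s(x, I) = 40 + 8*x (s(x, I) = (x + 5)*(4 - 1*(-4)) = (5 + x)*(4 + 4) = (5 + x)*8 = 40 + 8*x)
E(t, h) = 2410 (E(t, h) = 9 + ((40 + 8*1) + 1)**2 = 9 + ((40 + 8) + 1)**2 = 9 + (48 + 1)**2 = 9 + 49**2 = 9 + 2401 = 2410)
(E(378, -226) + 361275)/(59196 + 287742) = (2410 + 361275)/(59196 + 287742) = 363685/346938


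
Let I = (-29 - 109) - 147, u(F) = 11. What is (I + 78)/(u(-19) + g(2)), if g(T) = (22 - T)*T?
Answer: -69/17 ≈ -4.0588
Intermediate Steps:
g(T) = T*(22 - T)
I = -285 (I = -138 - 147 = -285)
(I + 78)/(u(-19) + g(2)) = (-285 + 78)/(11 + 2*(22 - 1*2)) = -207/(11 + 2*(22 - 2)) = -207/(11 + 2*20) = -207/(11 + 40) = -207/51 = -207*1/51 = -69/17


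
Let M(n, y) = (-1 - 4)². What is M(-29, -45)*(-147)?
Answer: -3675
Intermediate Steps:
M(n, y) = 25 (M(n, y) = (-5)² = 25)
M(-29, -45)*(-147) = 25*(-147) = -3675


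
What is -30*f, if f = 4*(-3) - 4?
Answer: 480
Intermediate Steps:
f = -16 (f = -12 - 4 = -16)
-30*f = -30*(-16) = 480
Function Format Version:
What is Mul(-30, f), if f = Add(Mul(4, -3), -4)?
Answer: 480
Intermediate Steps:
f = -16 (f = Add(-12, -4) = -16)
Mul(-30, f) = Mul(-30, -16) = 480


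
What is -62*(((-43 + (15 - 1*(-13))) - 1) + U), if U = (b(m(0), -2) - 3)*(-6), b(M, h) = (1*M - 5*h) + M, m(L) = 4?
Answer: 6572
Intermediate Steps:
b(M, h) = -5*h + 2*M (b(M, h) = (M - 5*h) + M = -5*h + 2*M)
U = -90 (U = ((-5*(-2) + 2*4) - 3)*(-6) = ((10 + 8) - 3)*(-6) = (18 - 3)*(-6) = 15*(-6) = -90)
-62*(((-43 + (15 - 1*(-13))) - 1) + U) = -62*(((-43 + (15 - 1*(-13))) - 1) - 90) = -62*(((-43 + (15 + 13)) - 1) - 90) = -62*(((-43 + 28) - 1) - 90) = -62*((-15 - 1) - 90) = -62*(-16 - 90) = -62*(-106) = 6572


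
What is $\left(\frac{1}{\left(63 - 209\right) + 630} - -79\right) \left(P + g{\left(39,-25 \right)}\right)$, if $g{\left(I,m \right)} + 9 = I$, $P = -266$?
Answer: $- \frac{2255983}{121} \approx -18645.0$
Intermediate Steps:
$g{\left(I,m \right)} = -9 + I$
$\left(\frac{1}{\left(63 - 209\right) + 630} - -79\right) \left(P + g{\left(39,-25 \right)}\right) = \left(\frac{1}{\left(63 - 209\right) + 630} - -79\right) \left(-266 + \left(-9 + 39\right)\right) = \left(\frac{1}{-146 + 630} + 79\right) \left(-266 + 30\right) = \left(\frac{1}{484} + 79\right) \left(-236\right) = \frac{38237}{484} \left(-236\right) = - \frac{2255983}{121}$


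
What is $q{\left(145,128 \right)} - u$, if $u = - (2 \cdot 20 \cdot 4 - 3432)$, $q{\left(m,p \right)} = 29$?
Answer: $-3243$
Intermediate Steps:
$u = 3272$ ($u = - (40 \cdot 4 - 3432) = - (160 - 3432) = \left(-1\right) \left(-3272\right) = 3272$)
$q{\left(145,128 \right)} - u = 29 - 3272 = -3243$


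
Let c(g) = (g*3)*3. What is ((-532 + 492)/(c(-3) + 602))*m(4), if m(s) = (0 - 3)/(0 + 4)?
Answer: 6/115 ≈ 0.052174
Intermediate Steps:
c(g) = 9*g (c(g) = (3*g)*3 = 9*g)
m(s) = -3/4
((-532 + 492)/(c(-3) + 602))*m(4) = ((-532 + 492)/(9*(-3) + 602))*(-3/4) = -40/(-27 + 602)*(-3/4) = -40/575*(-3/4) = -40*1/575*(-3/4) = -8/115*(-3/4) = 6/115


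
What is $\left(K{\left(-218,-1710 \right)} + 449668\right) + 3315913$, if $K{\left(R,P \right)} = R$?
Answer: $3765363$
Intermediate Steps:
$\left(K{\left(-218,-1710 \right)} + 449668\right) + 3315913 = \left(-218 + 449668\right) + 3315913 = 449450 + 3315913 = 3765363$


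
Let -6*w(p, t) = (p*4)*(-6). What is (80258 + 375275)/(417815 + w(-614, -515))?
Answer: 455533/415359 ≈ 1.0967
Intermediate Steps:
w(p, t) = 4*p (w(p, t) = -p*4*(-6)/6 = -4*p*(-6)/6 = -(-4)*p = 4*p)
(80258 + 375275)/(417815 + w(-614, -515)) = (80258 + 375275)/(417815 + 4*(-614)) = 455533/(417815 - 2456) = 455533/415359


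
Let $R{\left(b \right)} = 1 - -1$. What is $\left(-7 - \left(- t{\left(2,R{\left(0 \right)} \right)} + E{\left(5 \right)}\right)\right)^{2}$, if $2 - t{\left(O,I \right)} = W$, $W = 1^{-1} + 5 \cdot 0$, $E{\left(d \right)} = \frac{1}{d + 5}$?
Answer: $\frac{3721}{100} \approx 37.21$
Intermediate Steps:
$R{\left(b \right)} = 2$ ($R{\left(b \right)} = 1 + 1 = 2$)
$E{\left(d \right)} = \frac{1}{5 + d}$
$W = 1$ ($W = 1 + 0 = 1$)
$t{\left(O,I \right)} = 1$ ($t{\left(O,I \right)} = 2 - 1 = 1$)
$\left(-7 - \left(- t{\left(2,R{\left(0 \right)} \right)} + E{\left(5 \right)}\right)\right)^{2} = \left(-7 + \left(1 - \frac{1}{5 + 5}\right)\right)^{2} = \left(-7 + \left(1 - \frac{1}{10}\right)\right)^{2} = \left(-7 + \frac{9}{10}\right)^{2} = \left(- \frac{61}{10}\right)^{2} = \frac{3721}{100}$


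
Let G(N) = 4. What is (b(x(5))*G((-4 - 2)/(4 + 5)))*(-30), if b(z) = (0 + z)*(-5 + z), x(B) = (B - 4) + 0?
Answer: 480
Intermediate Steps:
x(B) = -4 + B (x(B) = (-4 + B) + 0 = -4 + B)
b(z) = z*(-5 + z)
(b(x(5))*G((-4 - 2)/(4 + 5)))*(-30) = (((-4 + 5)*(-5 + (-4 + 5)))*4)*(-30) = ((1*(-5 + 1))*4)*(-30) = ((1*(-4))*4)*(-30) = -4*4*(-30) = -16*(-30) = 480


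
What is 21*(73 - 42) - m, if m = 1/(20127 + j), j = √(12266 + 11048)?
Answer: 263702382438/405072815 + √23314/405072815 ≈ 651.00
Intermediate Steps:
j = √23314 ≈ 152.69
m = 1/(20127 + √23314) ≈ 4.9310e-5
21*(73 - 42) - m = 21*(73 - 42) - (20127/405072815 - √23314/405072815) = 21*31 + (-20127/405072815 + √23314/405072815) = 651 + (-20127/405072815 + √23314/405072815) = 263702382438/405072815 + √23314/405072815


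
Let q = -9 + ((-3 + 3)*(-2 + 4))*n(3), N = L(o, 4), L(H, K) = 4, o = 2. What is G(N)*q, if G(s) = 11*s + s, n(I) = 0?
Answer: -432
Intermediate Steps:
N = 4
G(s) = 12*s
q = -9 (q = -9 + ((-3 + 3)*(-2 + 4))*0 = -9 + (0*2)*0 = -9 + 0*0 = -9 + 0 = -9)
G(N)*q = (12*4)*(-9) = 48*(-9) = -432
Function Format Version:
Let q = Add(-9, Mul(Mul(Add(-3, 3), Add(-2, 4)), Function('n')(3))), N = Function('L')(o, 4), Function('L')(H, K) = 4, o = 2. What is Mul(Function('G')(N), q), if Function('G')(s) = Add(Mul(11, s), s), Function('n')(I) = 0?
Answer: -432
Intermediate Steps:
N = 4
Function('G')(s) = Mul(12, s)
q = -9 (q = Add(-9, Mul(Mul(Add(-3, 3), Add(-2, 4)), 0)) = Add(-9, Mul(Mul(0, 2), 0)) = Add(-9, Mul(0, 0)) = Add(-9, 0) = -9)
Mul(Function('G')(N), q) = Mul(Mul(12, 4), -9) = Mul(48, -9) = -432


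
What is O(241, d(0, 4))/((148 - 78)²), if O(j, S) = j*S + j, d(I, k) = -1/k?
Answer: 723/19600 ≈ 0.036888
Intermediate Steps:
O(j, S) = j + S*j (O(j, S) = S*j + j = j + S*j)
O(241, d(0, 4))/((148 - 78)²) = (241*(1 - 1/4))/((148 - 78)²) = (241*(1 - 1*¼))/(70²) = (241*(1 - ¼))/4900 = (241*(¾))*(1/4900) = (723/4)*(1/4900) = 723/19600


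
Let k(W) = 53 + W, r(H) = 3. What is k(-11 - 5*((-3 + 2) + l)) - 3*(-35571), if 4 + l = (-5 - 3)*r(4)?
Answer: 106900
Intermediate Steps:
l = -28 (l = -4 + (-5 - 3)*3 = -4 - 8*3 = -4 - 24 = -28)
k(-11 - 5*((-3 + 2) + l)) - 3*(-35571) = (53 + (-11 - 5*((-3 + 2) - 28))) - 3*(-35571) = (53 + (-11 - 5*(-1 - 28))) + 106713 = (53 + (-11 - 5*(-29))) + 106713 = (53 + (-11 + 145)) + 106713 = (53 + 134) + 106713 = 187 + 106713 = 106900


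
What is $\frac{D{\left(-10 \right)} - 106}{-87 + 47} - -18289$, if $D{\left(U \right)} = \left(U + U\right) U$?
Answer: $\frac{365733}{20} \approx 18287.0$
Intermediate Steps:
$D{\left(U \right)} = 2 U^{2}$ ($D{\left(U \right)} = 2 U U = 2 U^{2}$)
$\frac{D{\left(-10 \right)} - 106}{-87 + 47} - -18289 = \frac{2 \left(-10\right)^{2} - 106}{-87 + 47} - -18289 = \frac{2 \cdot 100 - 106}{-40} + 18289 = - \frac{200 - 106}{40} + 18289 = \left(- \frac{1}{40}\right) 94 + 18289 = - \frac{47}{20} + 18289 = \frac{365733}{20}$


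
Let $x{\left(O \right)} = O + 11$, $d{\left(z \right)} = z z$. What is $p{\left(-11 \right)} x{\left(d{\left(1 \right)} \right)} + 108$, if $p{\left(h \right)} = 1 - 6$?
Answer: $48$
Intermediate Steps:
$p{\left(h \right)} = -5$ ($p{\left(h \right)} = 1 - 6 = -5$)
$d{\left(z \right)} = z^{2}$
$x{\left(O \right)} = 11 + O$
$p{\left(-11 \right)} x{\left(d{\left(1 \right)} \right)} + 108 = - 5 \left(11 + 1^{2}\right) + 108 = - 5 \left(11 + 1\right) + 108 = \left(-5\right) 12 + 108 = -60 + 108 = 48$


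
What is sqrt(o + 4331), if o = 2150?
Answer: sqrt(6481) ≈ 80.505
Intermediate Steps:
sqrt(o + 4331) = sqrt(2150 + 4331) = sqrt(6481)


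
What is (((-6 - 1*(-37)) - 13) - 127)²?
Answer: 11881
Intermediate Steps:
(((-6 - 1*(-37)) - 13) - 127)² = (((-6 + 37) - 13) - 127)² = ((31 - 13) - 127)² = (18 - 127)² = (-109)² = 11881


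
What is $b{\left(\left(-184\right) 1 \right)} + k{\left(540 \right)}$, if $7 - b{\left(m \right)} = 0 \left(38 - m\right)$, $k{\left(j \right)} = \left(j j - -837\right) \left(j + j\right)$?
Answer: $315831967$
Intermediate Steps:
$k{\left(j \right)} = 2 j \left(837 + j^{2}\right)$ ($k{\left(j \right)} = \left(j^{2} + 837\right) 2 j = \left(837 + j^{2}\right) 2 j = 2 j \left(837 + j^{2}\right)$)
$b{\left(m \right)} = 7$ ($b{\left(m \right)} = 7 - 0 \left(38 - m\right) = 7 - 0 = 7 + 0 = 7$)
$b{\left(\left(-184\right) 1 \right)} + k{\left(540 \right)} = 7 + 2 \cdot 540 \left(837 + 540^{2}\right) = 7 + 2 \cdot 540 \left(837 + 291600\right) = 7 + 2 \cdot 540 \cdot 292437 = 7 + 315831960 = 315831967$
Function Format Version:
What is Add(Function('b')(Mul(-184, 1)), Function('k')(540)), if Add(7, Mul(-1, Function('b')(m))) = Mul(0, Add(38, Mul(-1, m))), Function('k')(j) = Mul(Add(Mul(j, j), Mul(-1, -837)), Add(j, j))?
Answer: 315831967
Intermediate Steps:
Function('k')(j) = Mul(2, j, Add(837, Pow(j, 2))) (Function('k')(j) = Mul(Add(Pow(j, 2), 837), Mul(2, j)) = Mul(Add(837, Pow(j, 2)), Mul(2, j)) = Mul(2, j, Add(837, Pow(j, 2))))
Function('b')(m) = 7 (Function('b')(m) = Add(7, Mul(-1, Mul(0, Add(38, Mul(-1, m))))) = Add(7, Mul(-1, 0)) = Add(7, 0) = 7)
Add(Function('b')(Mul(-184, 1)), Function('k')(540)) = Add(7, Mul(2, 540, Add(837, Pow(540, 2)))) = Add(7, Mul(2, 540, Add(837, 291600))) = Add(7, Mul(2, 540, 292437)) = Add(7, 315831960) = 315831967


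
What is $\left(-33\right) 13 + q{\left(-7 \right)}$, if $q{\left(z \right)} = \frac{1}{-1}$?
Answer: $-430$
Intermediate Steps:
$q{\left(z \right)} = -1$
$\left(-33\right) 13 + q{\left(-7 \right)} = \left(-33\right) 13 - 1 = -429 - 1 = -430$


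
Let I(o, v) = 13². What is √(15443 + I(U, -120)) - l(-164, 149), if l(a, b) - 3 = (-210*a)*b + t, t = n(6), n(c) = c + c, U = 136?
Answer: -5131575 + 2*√3903 ≈ -5.1314e+6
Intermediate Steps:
n(c) = 2*c
t = 12 (t = 2*6 = 12)
I(o, v) = 169
l(a, b) = 15 - 210*a*b (l(a, b) = 3 + ((-210*a)*b + 12) = 3 + (-210*a*b + 12) = 3 + (12 - 210*a*b) = 15 - 210*a*b)
√(15443 + I(U, -120)) - l(-164, 149) = √(15443 + 169) - (15 - 210*(-164)*149) = √15612 - (15 + 5131560) = 2*√3903 - 1*5131575 = 2*√3903 - 5131575 = -5131575 + 2*√3903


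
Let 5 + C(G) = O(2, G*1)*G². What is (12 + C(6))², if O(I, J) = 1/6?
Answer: 169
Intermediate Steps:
O(I, J) = ⅙
C(G) = -5 + G²/6
(12 + C(6))² = (12 + (-5 + (⅙)*6²))² = (12 + (-5 + (⅙)*36))² = (12 + (-5 + 6))² = (12 + 1)² = 13² = 169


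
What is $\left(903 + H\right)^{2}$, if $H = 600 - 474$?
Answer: $1058841$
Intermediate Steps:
$H = 126$
$\left(903 + H\right)^{2} = \left(903 + 126\right)^{2} = 1029^{2} = 1058841$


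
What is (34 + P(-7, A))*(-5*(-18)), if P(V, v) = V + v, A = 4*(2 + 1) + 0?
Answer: 3510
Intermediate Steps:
A = 12 (A = 4*3 + 0 = 12 + 0 = 12)
(34 + P(-7, A))*(-5*(-18)) = (34 + (-7 + 12))*(-5*(-18)) = (34 + 5)*90 = 39*90 = 3510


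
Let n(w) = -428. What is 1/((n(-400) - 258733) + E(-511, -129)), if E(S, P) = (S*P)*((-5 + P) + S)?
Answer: -1/42776916 ≈ -2.3377e-8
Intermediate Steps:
E(S, P) = P*S*(-5 + P + S) (E(S, P) = (P*S)*(-5 + P + S) = P*S*(-5 + P + S))
1/((n(-400) - 258733) + E(-511, -129)) = 1/((-428 - 258733) - 129*(-511)*(-5 - 129 - 511)) = 1/(-259161 - 129*(-511)*(-645)) = 1/(-259161 - 42517755) = 1/(-42776916) = -1/42776916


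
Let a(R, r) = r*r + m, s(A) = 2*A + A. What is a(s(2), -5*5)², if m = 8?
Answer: 400689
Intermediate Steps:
s(A) = 3*A
a(R, r) = 8 + r² (a(R, r) = r*r + 8 = r² + 8 = 8 + r²)
a(s(2), -5*5)² = (8 + (-5*5)²)² = (8 + (-25)²)² = (8 + 625)² = 633² = 400689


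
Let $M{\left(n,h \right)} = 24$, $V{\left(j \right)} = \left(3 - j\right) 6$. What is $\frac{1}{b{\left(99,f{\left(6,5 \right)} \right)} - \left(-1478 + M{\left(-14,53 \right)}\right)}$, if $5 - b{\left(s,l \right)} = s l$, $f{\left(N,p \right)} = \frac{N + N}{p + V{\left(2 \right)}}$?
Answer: $\frac{1}{1351} \approx 0.00074019$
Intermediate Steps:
$V{\left(j \right)} = 18 - 6 j$
$f{\left(N,p \right)} = \frac{2 N}{6 + p}$ ($f{\left(N,p \right)} = \frac{N + N}{p + \left(18 - 12\right)} = \frac{2 N}{p + \left(18 - 12\right)} = \frac{2 N}{p + 6} = \frac{2 N}{6 + p}$)
$b{\left(s,l \right)} = 5 - l s$ ($b{\left(s,l \right)} = 5 - s l = 5 - l s$)
$\frac{1}{b{\left(99,f{\left(6,5 \right)} \right)} - \left(-1478 + M{\left(-14,53 \right)}\right)} = \frac{1}{\left(5 - 2 \cdot 6 \frac{1}{6 + 5} \cdot 99\right) + \left(1478 - 24\right)} = \frac{1}{\left(5 - 2 \cdot 6 \cdot \frac{1}{11} \cdot 99\right) + \left(1478 - 24\right)} = \frac{1}{\left(5 - 2 \cdot 6 \cdot \frac{1}{11} \cdot 99\right) + 1454} = \frac{1}{\left(5 - \frac{12}{11} \cdot 99\right) + 1454} = \frac{1}{\left(5 - 108\right) + 1454} = \frac{1}{-103 + 1454} = \frac{1}{1351}$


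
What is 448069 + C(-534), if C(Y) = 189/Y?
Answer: 79756219/178 ≈ 4.4807e+5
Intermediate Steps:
448069 + C(-534) = 448069 + 189/(-534) = 448069 + 189*(-1/534) = 448069 - 63/178 = 79756219/178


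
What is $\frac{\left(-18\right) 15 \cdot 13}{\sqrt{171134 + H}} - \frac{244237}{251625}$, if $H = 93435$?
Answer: $- \frac{244237}{251625} - \frac{3510 \sqrt{264569}}{264569} \approx -7.7946$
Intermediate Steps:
$\frac{\left(-18\right) 15 \cdot 13}{\sqrt{171134 + H}} - \frac{244237}{251625} = \frac{\left(-18\right) 15 \cdot 13}{\sqrt{171134 + 93435}} - \frac{244237}{251625} = \frac{\left(-270\right) 13}{\sqrt{264569}} - \frac{244237}{251625} = - 3510 \frac{\sqrt{264569}}{264569} - \frac{244237}{251625} = - \frac{3510 \sqrt{264569}}{264569} - \frac{244237}{251625} = - \frac{244237}{251625} - \frac{3510 \sqrt{264569}}{264569}$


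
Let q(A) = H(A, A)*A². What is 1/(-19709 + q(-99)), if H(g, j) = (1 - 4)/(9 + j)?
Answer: -10/193823 ≈ -5.1593e-5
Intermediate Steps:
H(g, j) = -3/(9 + j)
q(A) = -3*A²/(9 + A) (q(A) = (-3/(9 + A))*A² = -3*A²/(9 + A))
1/(-19709 + q(-99)) = 1/(-19709 - 3*(-99)²/(9 - 99)) = 1/(-19709 - 3*9801/(-90)) = 1/(-19709 - 3*9801*(-1/90)) = 1/(-19709 + 3267/10) = 1/(-193823/10) = -10/193823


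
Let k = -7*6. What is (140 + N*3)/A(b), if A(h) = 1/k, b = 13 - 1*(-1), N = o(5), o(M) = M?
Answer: -6510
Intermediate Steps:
k = -42
N = 5
b = 14 (b = 13 + 1 = 14)
A(h) = -1/42 (A(h) = 1/(-42) = -1/42)
(140 + N*3)/A(b) = (140 + 5*3)/(-1/42) = (140 + 15)*(-42) = 155*(-42) = -6510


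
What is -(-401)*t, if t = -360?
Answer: -144360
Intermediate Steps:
-(-401)*t = -(-401)*(-360) = -401*360 = -144360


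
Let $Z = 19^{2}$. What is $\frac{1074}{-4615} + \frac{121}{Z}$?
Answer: $\frac{170701}{1666015} \approx 0.10246$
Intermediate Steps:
$Z = 361$
$\frac{1074}{-4615} + \frac{121}{Z} = \frac{1074}{-4615} + \frac{121}{361} = 1074 \left(- \frac{1}{4615}\right) + 121 \cdot \frac{1}{361} = - \frac{1074}{4615} + \frac{121}{361} = \frac{170701}{1666015}$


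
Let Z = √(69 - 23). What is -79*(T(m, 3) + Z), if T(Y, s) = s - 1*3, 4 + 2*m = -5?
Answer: -79*√46 ≈ -535.80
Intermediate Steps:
m = -9/2 (m = -2 + (½)*(-5) = -2 - 5/2 = -9/2 ≈ -4.5000)
T(Y, s) = -3 + s (T(Y, s) = s - 3 = -3 + s)
Z = √46 ≈ 6.7823
-79*(T(m, 3) + Z) = -79*((-3 + 3) + √46) = -79*(0 + √46) = -79*√46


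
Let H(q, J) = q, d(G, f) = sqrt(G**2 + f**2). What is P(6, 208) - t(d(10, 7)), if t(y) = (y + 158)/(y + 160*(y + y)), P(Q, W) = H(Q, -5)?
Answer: 1925/321 - 158*sqrt(149)/47829 ≈ 5.9566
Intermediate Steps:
P(Q, W) = Q
t(y) = (158 + y)/(321*y) (t(y) = (158 + y)/(y + 160*(2*y)) = (158 + y)/(y + 320*y) = (158 + y)/((321*y)) = (158 + y)*(1/(321*y)) = (158 + y)/(321*y))
P(6, 208) - t(d(10, 7)) = 6 - (158 + sqrt(10**2 + 7**2))/(321*(sqrt(10**2 + 7**2))) = 6 - (158 + sqrt(100 + 49))/(321*(sqrt(100 + 49))) = 6 - (158 + sqrt(149))/(321*(sqrt(149))) = 6 - sqrt(149)/149*(158 + sqrt(149))/321 = 6 - sqrt(149)*(158 + sqrt(149))/47829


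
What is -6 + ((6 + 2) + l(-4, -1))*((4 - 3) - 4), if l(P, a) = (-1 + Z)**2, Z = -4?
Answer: -105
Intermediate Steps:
l(P, a) = 25 (l(P, a) = (-1 - 4)**2 = (-5)**2 = 25)
-6 + ((6 + 2) + l(-4, -1))*((4 - 3) - 4) = -6 + ((6 + 2) + 25)*((4 - 3) - 4) = -6 + (8 + 25)*(1 - 4) = -6 + 33*(-3) = -6 - 99 = -105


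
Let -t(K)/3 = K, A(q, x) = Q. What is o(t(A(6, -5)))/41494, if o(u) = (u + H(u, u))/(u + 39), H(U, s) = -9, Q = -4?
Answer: 1/705398 ≈ 1.4176e-6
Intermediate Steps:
A(q, x) = -4
t(K) = -3*K
o(u) = (-9 + u)/(39 + u) (o(u) = (u - 9)/(u + 39) = (-9 + u)/(39 + u))
o(t(A(6, -5)))/41494 = ((-9 - 3*(-4))/(39 - 3*(-4)))/41494 = ((-9 + 12)/(39 + 12))*(1/41494) = (3/51)*(1/41494) = ((1/51)*3)*(1/41494) = (1/17)*(1/41494) = 1/705398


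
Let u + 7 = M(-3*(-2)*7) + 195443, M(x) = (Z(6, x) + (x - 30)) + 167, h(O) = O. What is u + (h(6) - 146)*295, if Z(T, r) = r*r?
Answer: 156079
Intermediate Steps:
Z(T, r) = r²
M(x) = 137 + x + x² (M(x) = (x² + (x - 30)) + 167 = (x² + (-30 + x)) + 167 = (-30 + x + x²) + 167 = 137 + x + x²)
u = 197379 (u = -7 + ((137 - 3*(-2)*7 + (-3*(-2)*7)²) + 195443) = -7 + ((137 + 6*7 + (6*7)²) + 195443) = -7 + ((137 + 42 + 42²) + 195443) = -7 + ((137 + 42 + 1764) + 195443) = -7 + (1943 + 195443) = -7 + 197386 = 197379)
u + (h(6) - 146)*295 = 197379 + (6 - 146)*295 = 197379 - 140*295 = 197379 - 41300 = 156079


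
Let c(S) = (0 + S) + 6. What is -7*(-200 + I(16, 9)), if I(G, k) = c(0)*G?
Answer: 728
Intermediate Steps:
c(S) = 6 + S (c(S) = S + 6 = 6 + S)
I(G, k) = 6*G (I(G, k) = (6 + 0)*G = 6*G)
-7*(-200 + I(16, 9)) = -7*(-200 + 6*16) = -7*(-200 + 96) = -7*(-104) = 728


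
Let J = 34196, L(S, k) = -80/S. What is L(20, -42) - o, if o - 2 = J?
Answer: -34202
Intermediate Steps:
o = 34198 (o = 2 + 34196 = 34198)
L(20, -42) - o = -80/20 - 1*34198 = -80*1/20 - 34198 = -4 - 34198 = -34202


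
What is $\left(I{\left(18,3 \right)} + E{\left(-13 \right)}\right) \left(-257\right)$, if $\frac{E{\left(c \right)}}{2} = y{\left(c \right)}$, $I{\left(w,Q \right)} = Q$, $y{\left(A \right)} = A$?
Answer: $5911$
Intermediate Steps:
$E{\left(c \right)} = 2 c$
$\left(I{\left(18,3 \right)} + E{\left(-13 \right)}\right) \left(-257\right) = \left(3 + 2 \left(-13\right)\right) \left(-257\right) = \left(3 - 26\right) \left(-257\right) = \left(-23\right) \left(-257\right) = 5911$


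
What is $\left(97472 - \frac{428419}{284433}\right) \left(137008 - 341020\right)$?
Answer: $- \frac{1885330992375828}{94811} \approx -1.9885 \cdot 10^{10}$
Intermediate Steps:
$\left(97472 - \frac{428419}{284433}\right) \left(137008 - 341020\right) = \left(97472 - \frac{428419}{284433}\right) \left(-204012\right) = \frac{27723824957}{284433} \left(-204012\right) = - \frac{1885330992375828}{94811}$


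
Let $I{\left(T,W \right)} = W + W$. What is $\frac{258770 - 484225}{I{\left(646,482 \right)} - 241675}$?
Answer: $\frac{225455}{240711} \approx 0.93662$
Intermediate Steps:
$I{\left(T,W \right)} = 2 W$
$\frac{258770 - 484225}{I{\left(646,482 \right)} - 241675} = \frac{258770 - 484225}{2 \cdot 482 - 241675} = - \frac{225455}{964 - 241675} = - \frac{225455}{-240711} = \left(-225455\right) \left(- \frac{1}{240711}\right) = \frac{225455}{240711}$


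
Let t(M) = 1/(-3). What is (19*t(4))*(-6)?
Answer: 38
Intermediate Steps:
t(M) = -⅓
(19*t(4))*(-6) = (19*(-⅓))*(-6) = -19/3*(-6) = 38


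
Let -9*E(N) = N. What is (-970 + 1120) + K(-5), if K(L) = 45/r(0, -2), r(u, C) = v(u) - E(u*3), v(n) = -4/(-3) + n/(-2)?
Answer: 735/4 ≈ 183.75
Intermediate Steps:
v(n) = 4/3 - n/2 (v(n) = -4*(-⅓) + n*(-½) = 4/3 - n/2)
E(N) = -N/9
r(u, C) = 4/3 - u/6 (r(u, C) = (4/3 - u/2) - (-1)*u*3/9 = (4/3 - u/2) - (-1)*3*u/9 = (4/3 - u/2) - (-1)*u/3 = (4/3 - u/2) + u/3 = 4/3 - u/6)
K(L) = 135/4 (K(L) = 45/(4/3 - ⅙*0) = 45/(4/3 + 0) = 45/(4/3) = 45*(¾) = 135/4)
(-970 + 1120) + K(-5) = (-970 + 1120) + 135/4 = 150 + 135/4 = 735/4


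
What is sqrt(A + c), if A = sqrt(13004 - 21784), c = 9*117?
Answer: sqrt(1053 + 2*I*sqrt(2195)) ≈ 32.482 + 1.4424*I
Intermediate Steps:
c = 1053
A = 2*I*sqrt(2195) (A = sqrt(-8780) = 2*I*sqrt(2195) ≈ 93.702*I)
sqrt(A + c) = sqrt(2*I*sqrt(2195) + 1053) = sqrt(1053 + 2*I*sqrt(2195))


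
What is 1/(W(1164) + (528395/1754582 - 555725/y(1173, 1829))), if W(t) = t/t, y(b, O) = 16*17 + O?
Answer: -3686376782/970268547273 ≈ -0.0037993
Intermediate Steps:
y(b, O) = 272 + O
W(t) = 1
1/(W(1164) + (528395/1754582 - 555725/y(1173, 1829))) = 1/(1 + (528395/1754582 - 555725/(272 + 1829))) = 1/(1 + (528395*(1/1754582) - 555725/2101)) = 1/(1 + (528395/1754582 - 555725*1/2101)) = 1/(1 + (528395/1754582 - 555725/2101)) = 1/(1 - 973954924055/3686376782) = 1/(-970268547273/3686376782) = -3686376782/970268547273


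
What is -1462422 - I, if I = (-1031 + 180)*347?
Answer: -1167125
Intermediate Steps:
I = -295297 (I = -851*347 = -295297)
-1462422 - I = -1462422 - 1*(-295297) = -1462422 + 295297 = -1167125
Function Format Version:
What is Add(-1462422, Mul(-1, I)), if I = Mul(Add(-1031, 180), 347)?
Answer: -1167125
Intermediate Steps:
I = -295297 (I = Mul(-851, 347) = -295297)
Add(-1462422, Mul(-1, I)) = Add(-1462422, Mul(-1, -295297)) = Add(-1462422, 295297) = -1167125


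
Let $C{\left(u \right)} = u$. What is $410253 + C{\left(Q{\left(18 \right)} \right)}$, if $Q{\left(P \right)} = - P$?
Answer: $410235$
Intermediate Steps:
$410253 + C{\left(Q{\left(18 \right)} \right)} = 410253 - 18 = 410235$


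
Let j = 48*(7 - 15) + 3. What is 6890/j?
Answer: -6890/381 ≈ -18.084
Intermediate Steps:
j = -381 (j = 48*(-8) + 3 = -384 + 3 = -381)
6890/j = 6890/(-381) = 6890*(-1/381) = -6890/381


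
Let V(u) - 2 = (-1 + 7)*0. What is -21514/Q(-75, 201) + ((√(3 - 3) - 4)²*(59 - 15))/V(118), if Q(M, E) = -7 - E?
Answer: 47365/104 ≈ 455.43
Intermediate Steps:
V(u) = 2 (V(u) = 2 + (-1 + 7)*0 = 2 + 6*0 = 2 + 0 = 2)
-21514/Q(-75, 201) + ((√(3 - 3) - 4)²*(59 - 15))/V(118) = -21514/(-7 - 1*201) + ((√(3 - 3) - 4)²*(59 - 15))/2 = -21514/(-7 - 201) + ((√0 - 4)²*44)*(½) = -21514/(-208) + ((0 - 4)²*44)*(½) = -21514*(-1/208) + ((-4)²*44)*(½) = 10757/104 + (16*44)*(½) = 10757/104 + 704*(½) = 10757/104 + 352 = 47365/104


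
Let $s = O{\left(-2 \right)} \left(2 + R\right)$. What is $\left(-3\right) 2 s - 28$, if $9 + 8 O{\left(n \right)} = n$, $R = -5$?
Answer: $- \frac{211}{4} \approx -52.75$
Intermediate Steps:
$O{\left(n \right)} = - \frac{9}{8} + \frac{n}{8}$
$s = \frac{33}{8}$ ($s = \left(- \frac{9}{8} + \frac{1}{8} \left(-2\right)\right) \left(2 - 5\right) = \left(- \frac{9}{8} - \frac{1}{4}\right) \left(-3\right) = \left(- \frac{11}{8}\right) \left(-3\right) = \frac{33}{8} \approx 4.125$)
$\left(-3\right) 2 s - 28 = \left(-3\right) 2 \cdot \frac{33}{8} - 28 = \left(-6\right) \frac{33}{8} - 28 = - \frac{99}{4} - 28 = - \frac{211}{4}$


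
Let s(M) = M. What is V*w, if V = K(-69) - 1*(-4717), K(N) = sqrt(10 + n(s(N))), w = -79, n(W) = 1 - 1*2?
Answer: -372880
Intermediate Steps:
n(W) = -1 (n(W) = 1 - 2 = -1)
K(N) = 3 (K(N) = sqrt(10 - 1) = sqrt(9) = 3)
V = 4720 (V = 3 - 1*(-4717) = 3 + 4717 = 4720)
V*w = 4720*(-79) = -372880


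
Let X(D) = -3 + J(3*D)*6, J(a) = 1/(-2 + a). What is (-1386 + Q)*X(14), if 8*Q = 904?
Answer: 72561/20 ≈ 3628.1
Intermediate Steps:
Q = 113 (Q = (⅛)*904 = 113)
X(D) = -3 + 6/(-2 + 3*D)
(-1386 + Q)*X(14) = (-1386 + 113)*(3*(4 - 3*14)/(-2 + 3*14)) = -3819*(4 - 42)/(-2 + 42) = -3819*(-38)/40 = -1273*(-57/20) = 72561/20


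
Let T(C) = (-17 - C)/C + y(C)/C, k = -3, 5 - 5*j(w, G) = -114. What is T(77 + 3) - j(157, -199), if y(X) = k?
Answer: -501/20 ≈ -25.050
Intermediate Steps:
j(w, G) = 119/5 (j(w, G) = 1 - 1/5*(-114) = 1 + 114/5 = 119/5)
y(X) = -3
T(C) = -3/C + (-17 - C)/C (T(C) = (-17 - C)/C - 3/C = -3/C + (-17 - C)/C)
T(77 + 3) - j(157, -199) = (-20 - (77 + 3))/(77 + 3) - 1*119/5 = (-20 - 1*80)/80 - 119/5 = (-20 - 80)/80 - 119/5 = (1/80)*(-100) - 119/5 = -5/4 - 119/5 = -501/20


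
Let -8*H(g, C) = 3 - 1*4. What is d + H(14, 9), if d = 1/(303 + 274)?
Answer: 585/4616 ≈ 0.12673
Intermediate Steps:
H(g, C) = ⅛ (H(g, C) = -(3 - 1*4)/8 = -(3 - 4)/8 = -⅛*(-1) = ⅛)
d = 1/577 ≈ 0.0017331
d + H(14, 9) = 1/577 + ⅛ = 585/4616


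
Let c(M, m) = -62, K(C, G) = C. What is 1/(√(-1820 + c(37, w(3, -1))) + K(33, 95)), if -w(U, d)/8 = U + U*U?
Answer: 33/2971 - I*√1882/2971 ≈ 0.011107 - 0.014602*I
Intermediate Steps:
w(U, d) = -8*U - 8*U² (w(U, d) = -8*(U + U*U) = -8*(U + U²) = -8*U - 8*U²)
1/(√(-1820 + c(37, w(3, -1))) + K(33, 95)) = 1/(√(-1820 - 62) + 33) = 1/(√(-1882) + 33) = 1/(I*√1882 + 33) = 1/(33 + I*√1882)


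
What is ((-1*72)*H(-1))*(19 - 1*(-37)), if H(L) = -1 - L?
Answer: 0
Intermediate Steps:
((-1*72)*H(-1))*(19 - 1*(-37)) = ((-1*72)*(-1 - 1*(-1)))*(19 - 1*(-37)) = (-72*(-1 + 1))*(19 + 37) = -72*0*56 = 0*56 = 0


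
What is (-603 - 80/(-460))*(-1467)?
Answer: 20339955/23 ≈ 8.8435e+5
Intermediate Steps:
(-603 - 80/(-460))*(-1467) = (-603 - 80*(-1/460))*(-1467) = (-603 + 4/23)*(-1467) = -13865/23*(-1467) = 20339955/23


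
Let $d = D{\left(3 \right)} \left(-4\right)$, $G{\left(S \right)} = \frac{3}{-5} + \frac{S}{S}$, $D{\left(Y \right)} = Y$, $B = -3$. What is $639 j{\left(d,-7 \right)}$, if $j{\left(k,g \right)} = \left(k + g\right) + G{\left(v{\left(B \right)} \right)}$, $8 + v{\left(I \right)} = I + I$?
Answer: $- \frac{59427}{5} \approx -11885.0$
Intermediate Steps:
$v{\left(I \right)} = -8 + 2 I$ ($v{\left(I \right)} = -8 + \left(I + I\right) = -8 + 2 I$)
$G{\left(S \right)} = \frac{2}{5}$ ($G{\left(S \right)} = 3 \left(- \frac{1}{5}\right) + 1 = - \frac{3}{5} + 1 = \frac{2}{5}$)
$d = -12$ ($d = 3 \left(-4\right) = -12$)
$j{\left(k,g \right)} = \frac{2}{5} + g + k$ ($j{\left(k,g \right)} = \left(k + g\right) + \frac{2}{5} = \left(g + k\right) + \frac{2}{5} = \frac{2}{5} + g + k$)
$639 j{\left(d,-7 \right)} = 639 \left(\frac{2}{5} - 7 - 12\right) = 639 \left(- \frac{93}{5}\right) = - \frac{59427}{5}$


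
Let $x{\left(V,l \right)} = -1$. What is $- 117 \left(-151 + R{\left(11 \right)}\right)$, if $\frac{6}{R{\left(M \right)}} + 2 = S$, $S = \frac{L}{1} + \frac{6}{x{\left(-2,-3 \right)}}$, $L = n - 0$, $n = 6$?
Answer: $18018$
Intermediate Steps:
$L = 6$ ($L = 6 - 0 = 6 + 0 = 6$)
$S = 0$ ($S = \frac{6}{1} + \frac{6}{-1} = 6 \cdot 1 + 6 \left(-1\right) = 6 - 6 = 0$)
$R{\left(M \right)} = -3$ ($R{\left(M \right)} = \frac{6}{-2 + 0} = \frac{6}{-2} = 6 \left(- \frac{1}{2}\right) = -3$)
$- 117 \left(-151 + R{\left(11 \right)}\right) = - 117 \left(-151 - 3\right) = \left(-117\right) \left(-154\right) = 18018$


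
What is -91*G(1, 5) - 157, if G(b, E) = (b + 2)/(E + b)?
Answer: -405/2 ≈ -202.50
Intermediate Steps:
G(b, E) = (2 + b)/(E + b)
-91*G(1, 5) - 157 = -91*(2 + 1)/(5 + 1) - 157 = -91*3/6 - 157 = -91*½ - 157 = -91/2 - 157 = -405/2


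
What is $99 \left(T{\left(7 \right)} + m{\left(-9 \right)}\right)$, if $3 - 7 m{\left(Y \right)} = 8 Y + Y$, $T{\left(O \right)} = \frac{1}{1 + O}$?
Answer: $\frac{9603}{8} \approx 1200.4$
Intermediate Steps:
$m{\left(Y \right)} = \frac{3}{7} - \frac{9 Y}{7}$ ($m{\left(Y \right)} = \frac{3}{7} - \frac{8 Y + Y}{7} = \frac{3}{7} - \frac{9 Y}{7}$)
$99 \left(T{\left(7 \right)} + m{\left(-9 \right)}\right) = 99 \left(\frac{1}{1 + 7} + \left(\frac{3}{7} - - \frac{81}{7}\right)\right) = 99 \left(\frac{1}{8} + \left(\frac{3}{7} + \frac{81}{7}\right)\right) = 99 \left(\frac{1}{8} + 12\right) = 99 \cdot \frac{97}{8} = \frac{9603}{8}$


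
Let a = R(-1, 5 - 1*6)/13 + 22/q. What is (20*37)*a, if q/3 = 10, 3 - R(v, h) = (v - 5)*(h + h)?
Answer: 1184/39 ≈ 30.359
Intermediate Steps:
R(v, h) = 3 - 2*h*(-5 + v) (R(v, h) = 3 - (v - 5)*(h + h) = 3 - (-5 + v)*2*h = 3 - 2*h*(-5 + v))
q = 30 (q = 3*10 = 30)
a = 8/195 (a = (3 + 10*(5 - 1*6) - 2*(5 - 1*6)*(-1))/13 + 22/30 = (3 + 10*(5 - 6) - 2*(5 - 6)*(-1))*(1/13) + 22*(1/30) = (3 + 10*(-1) - 2*(-1)*(-1))*(1/13) + 11/15 = (3 - 10 - 2)*(1/13) + 11/15 = -9*1/13 + 11/15 = -9/13 + 11/15 = 8/195 ≈ 0.041026)
(20*37)*a = (20*37)*(8/195) = 740*(8/195) = 1184/39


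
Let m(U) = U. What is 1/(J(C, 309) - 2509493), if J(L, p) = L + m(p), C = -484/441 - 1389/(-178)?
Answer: -78498/196965399235 ≈ -3.9854e-7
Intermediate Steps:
C = 526397/78498 (C = -484*1/441 - 1389*(-1/178) = -484/441 + 1389/178 = 526397/78498 ≈ 6.7059)
J(L, p) = L + p
1/(J(C, 309) - 2509493) = 1/((526397/78498 + 309) - 2509493) = 1/(24782279/78498 - 2509493) = 1/(-196965399235/78498) = -78498/196965399235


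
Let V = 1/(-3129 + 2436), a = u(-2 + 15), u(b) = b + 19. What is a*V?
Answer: -32/693 ≈ -0.046176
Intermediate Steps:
u(b) = 19 + b
a = 32 (a = 19 + (-2 + 15) = 19 + 13 = 32)
V = -1/693 (V = 1/(-693) = -1/693 ≈ -0.0014430)
a*V = 32*(-1/693) = -32/693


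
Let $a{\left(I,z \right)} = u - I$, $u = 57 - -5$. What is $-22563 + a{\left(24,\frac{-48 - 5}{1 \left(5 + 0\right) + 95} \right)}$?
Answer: $-22525$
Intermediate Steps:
$u = 62$ ($u = 57 + 5 = 62$)
$a{\left(I,z \right)} = 62 - I$
$-22563 + a{\left(24,\frac{-48 - 5}{1 \left(5 + 0\right) + 95} \right)} = -22563 + \left(62 - 24\right) = -22563 + 38 = -22525$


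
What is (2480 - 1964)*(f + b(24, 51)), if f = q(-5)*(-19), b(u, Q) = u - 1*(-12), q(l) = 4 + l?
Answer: 28380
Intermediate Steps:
b(u, Q) = 12 + u (b(u, Q) = u + 12 = 12 + u)
f = 19 (f = (4 - 5)*(-19) = -1*(-19) = 19)
(2480 - 1964)*(f + b(24, 51)) = (2480 - 1964)*(19 + (12 + 24)) = 516*(19 + 36) = 516*55 = 28380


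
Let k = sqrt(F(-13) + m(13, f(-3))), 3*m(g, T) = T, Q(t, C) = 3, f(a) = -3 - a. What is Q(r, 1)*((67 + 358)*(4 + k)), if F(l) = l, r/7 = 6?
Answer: 5100 + 1275*I*sqrt(13) ≈ 5100.0 + 4597.1*I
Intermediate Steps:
r = 42 (r = 7*6 = 42)
m(g, T) = T/3
k = I*sqrt(13) (k = sqrt(-13 + (-3 - 1*(-3))/3) = sqrt(-13 + (-3 + 3)/3) = sqrt(-13 + (1/3)*0) = sqrt(-13 + 0) = sqrt(-13) = I*sqrt(13) ≈ 3.6056*I)
Q(r, 1)*((67 + 358)*(4 + k)) = 3*((67 + 358)*(4 + I*sqrt(13))) = 3*(425*(4 + I*sqrt(13))) = 3*(1700 + 425*I*sqrt(13)) = 5100 + 1275*I*sqrt(13)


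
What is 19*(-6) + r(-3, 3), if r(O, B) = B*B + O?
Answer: -108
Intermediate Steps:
r(O, B) = O + B² (r(O, B) = B² + O = O + B²)
19*(-6) + r(-3, 3) = 19*(-6) + (-3 + 3²) = -114 + (-3 + 9) = -114 + 6 = -108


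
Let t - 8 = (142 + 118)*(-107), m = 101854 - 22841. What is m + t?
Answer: 51201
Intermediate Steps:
m = 79013
t = -27812 (t = 8 + (142 + 118)*(-107) = 8 + 260*(-107) = 8 - 27820 = -27812)
m + t = 79013 - 27812 = 51201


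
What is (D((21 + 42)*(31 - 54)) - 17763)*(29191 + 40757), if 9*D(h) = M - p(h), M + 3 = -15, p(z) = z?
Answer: -1231364592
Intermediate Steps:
M = -18 (M = -3 - 15 = -18)
D(h) = -2 - h/9 (D(h) = (-18 - h)/9 = -2 - h/9)
(D((21 + 42)*(31 - 54)) - 17763)*(29191 + 40757) = ((-2 - (21 + 42)*(31 - 54)/9) - 17763)*(29191 + 40757) = ((-2 - 7*(-23)) - 17763)*69948 = ((-2 - ⅑*(-1449)) - 17763)*69948 = ((-2 + 161) - 17763)*69948 = (159 - 17763)*69948 = -17604*69948 = -1231364592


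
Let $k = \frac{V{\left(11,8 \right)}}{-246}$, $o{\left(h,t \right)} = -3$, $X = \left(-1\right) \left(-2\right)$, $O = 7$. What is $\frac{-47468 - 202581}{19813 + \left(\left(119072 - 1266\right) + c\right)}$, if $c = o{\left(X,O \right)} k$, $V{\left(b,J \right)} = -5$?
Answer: $- \frac{20504018}{11284753} \approx -1.817$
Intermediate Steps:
$X = 2$
$k = \frac{5}{246}$ ($k = - \frac{5}{-246} = \left(-5\right) \left(- \frac{1}{246}\right) = \frac{5}{246} \approx 0.020325$)
$c = - \frac{5}{82}$ ($c = \left(-3\right) \frac{5}{246} = - \frac{5}{82} \approx -0.060976$)
$\frac{-47468 - 202581}{19813 + \left(\left(119072 - 1266\right) + c\right)} = \frac{-47468 - 202581}{19813 + \left(\left(119072 - 1266\right) - \frac{5}{82}\right)} = - \frac{250049}{19813 + \left(117806 - \frac{5}{82}\right)} = - \frac{250049}{19813 + \frac{9660087}{82}} = - \frac{250049}{\frac{11284753}{82}} = \left(-250049\right) \frac{82}{11284753} = - \frac{20504018}{11284753}$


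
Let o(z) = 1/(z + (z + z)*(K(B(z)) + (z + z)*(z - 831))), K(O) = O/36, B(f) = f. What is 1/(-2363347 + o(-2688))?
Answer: -101703543424/240360764240480129 ≈ -4.2313e-7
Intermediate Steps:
K(O) = O/36 (K(O) = O*(1/36) = O/36)
o(z) = 1/(z + 2*z*(z/36 + 2*z*(-831 + z))) (o(z) = 1/(z + (z + z)*(z/36 + (z + z)*(z - 831))) = 1/(z + (2*z)*(z/36 + (2*z)*(-831 + z))) = 1/(z + (2*z)*(z/36 + 2*z*(-831 + z))) = 1/(z + 2*z*(z/36 + 2*z*(-831 + z))))
1/(-2363347 + o(-2688)) = 1/(-2363347 + 18/(-2688*(18 - 59831*(-2688) + 72*(-2688)**2))) = 1/(-2363347 + 18*(-1/2688)/(18 + 160825728 + 72*7225344)) = 1/(-2363347 + 18*(-1/2688)/(18 + 160825728 + 520224768)) = 1/(-2363347 + 18*(-1/2688)/681050514) = 1/(-2363347 + 18*(-1/2688)*(1/681050514)) = 1/(-2363347 - 1/101703543424) = 1/(-240360764240480129/101703543424) = -101703543424/240360764240480129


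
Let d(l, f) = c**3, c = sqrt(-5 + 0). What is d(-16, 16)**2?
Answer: -125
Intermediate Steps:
c = I*sqrt(5) (c = sqrt(-5) = I*sqrt(5) ≈ 2.2361*I)
d(l, f) = -5*I*sqrt(5) (d(l, f) = (I*sqrt(5))**3 = -5*I*sqrt(5))
d(-16, 16)**2 = (-5*I*sqrt(5))**2 = -125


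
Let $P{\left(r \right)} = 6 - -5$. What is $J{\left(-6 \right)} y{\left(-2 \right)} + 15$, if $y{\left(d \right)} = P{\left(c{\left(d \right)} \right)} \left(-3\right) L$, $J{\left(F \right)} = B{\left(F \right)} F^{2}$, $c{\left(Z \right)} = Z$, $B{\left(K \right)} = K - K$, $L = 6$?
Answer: $15$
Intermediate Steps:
$B{\left(K \right)} = 0$
$P{\left(r \right)} = 11$ ($P{\left(r \right)} = 6 + 5 = 11$)
$J{\left(F \right)} = 0$ ($J{\left(F \right)} = 0 F^{2} = 0$)
$y{\left(d \right)} = -198$ ($y{\left(d \right)} = 11 \left(-3\right) 6 = \left(-33\right) 6 = -198$)
$J{\left(-6 \right)} y{\left(-2 \right)} + 15 = 0 \left(-198\right) + 15 = 0 + 15 = 15$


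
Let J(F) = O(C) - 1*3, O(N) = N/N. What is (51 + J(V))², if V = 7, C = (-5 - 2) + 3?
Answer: 2401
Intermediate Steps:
C = -4 (C = -7 + 3 = -4)
O(N) = 1
J(F) = -2 (J(F) = 1 - 1*3 = 1 - 3 = -2)
(51 + J(V))² = (51 - 2)² = 49² = 2401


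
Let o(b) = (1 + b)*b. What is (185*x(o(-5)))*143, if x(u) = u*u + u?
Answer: 11111100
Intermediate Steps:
o(b) = b*(1 + b)
x(u) = u + u² (x(u) = u² + u = u + u²)
(185*x(o(-5)))*143 = (185*((-5*(1 - 5))*(1 - 5*(1 - 5))))*143 = (185*((-5*(-4))*(1 - 5*(-4))))*143 = (185*(20*(1 + 20)))*143 = (185*(20*21))*143 = (185*420)*143 = 77700*143 = 11111100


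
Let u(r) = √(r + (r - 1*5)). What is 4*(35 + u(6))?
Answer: 140 + 4*√7 ≈ 150.58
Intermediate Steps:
u(r) = √(-5 + 2*r) (u(r) = √(r + (r - 5)) = √(r + (-5 + r)) = √(-5 + 2*r))
4*(35 + u(6)) = 4*(35 + √(-5 + 2*6)) = 4*(35 + √(-5 + 12)) = 4*(35 + √7) = 140 + 4*√7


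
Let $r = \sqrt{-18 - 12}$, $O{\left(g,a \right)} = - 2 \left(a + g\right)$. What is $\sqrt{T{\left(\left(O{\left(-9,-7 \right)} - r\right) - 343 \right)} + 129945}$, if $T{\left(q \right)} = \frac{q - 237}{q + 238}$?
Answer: $\sqrt{\frac{9486533 + 129946 i \sqrt{30}}{73 + i \sqrt{30}}} \approx 360.49 - 0.0007 i$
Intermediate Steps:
$O{\left(g,a \right)} = - 2 a - 2 g$
$r = i \sqrt{30}$ ($r = \sqrt{-30} = i \sqrt{30} \approx 5.4772 i$)
$T{\left(q \right)} = \frac{-237 + q}{238 + q}$
$\sqrt{T{\left(\left(O{\left(-9,-7 \right)} - r\right) - 343 \right)} + 129945} = \sqrt{\frac{-237 - \left(311 + i \sqrt{30}\right)}{238 - \left(311 + i \sqrt{30}\right)} + 129945} = \sqrt{\frac{-548 - i \sqrt{30}}{-73 - i \sqrt{30}} + 129945} = \sqrt{129945 + \frac{-548 - i \sqrt{30}}{-73 - i \sqrt{30}}}$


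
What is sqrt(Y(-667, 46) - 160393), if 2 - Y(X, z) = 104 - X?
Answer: I*sqrt(161162) ≈ 401.45*I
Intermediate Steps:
Y(X, z) = -102 + X (Y(X, z) = 2 - (104 - X) = 2 + (-104 + X) = -102 + X)
sqrt(Y(-667, 46) - 160393) = sqrt((-102 - 667) - 160393) = sqrt(-769 - 160393) = sqrt(-161162) = I*sqrt(161162)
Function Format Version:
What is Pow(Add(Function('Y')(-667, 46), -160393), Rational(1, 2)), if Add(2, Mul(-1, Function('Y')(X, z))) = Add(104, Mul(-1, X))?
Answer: Mul(I, Pow(161162, Rational(1, 2))) ≈ Mul(401.45, I)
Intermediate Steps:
Function('Y')(X, z) = Add(-102, X) (Function('Y')(X, z) = Add(2, Mul(-1, Add(104, Mul(-1, X)))) = Add(2, Add(-104, X)) = Add(-102, X))
Pow(Add(Function('Y')(-667, 46), -160393), Rational(1, 2)) = Pow(Add(Add(-102, -667), -160393), Rational(1, 2)) = Pow(Add(-769, -160393), Rational(1, 2)) = Pow(-161162, Rational(1, 2)) = Mul(I, Pow(161162, Rational(1, 2)))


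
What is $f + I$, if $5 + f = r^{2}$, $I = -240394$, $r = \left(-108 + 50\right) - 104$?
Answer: $-214155$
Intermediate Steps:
$r = -162$ ($r = -58 - 104 = -162$)
$f = 26239$ ($f = -5 + \left(-162\right)^{2} = -5 + 26244 = 26239$)
$f + I = 26239 - 240394 = -214155$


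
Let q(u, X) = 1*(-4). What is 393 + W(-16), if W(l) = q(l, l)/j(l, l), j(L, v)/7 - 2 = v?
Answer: 19259/49 ≈ 393.04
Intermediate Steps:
j(L, v) = 14 + 7*v
q(u, X) = -4
W(l) = -4/(14 + 7*l)
393 + W(-16) = 393 - 4/(14 + 7*(-16)) = 393 - 4/(14 - 112) = 393 - 4/(-98) = 393 - 4*(-1/98) = 393 + 2/49 = 19259/49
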